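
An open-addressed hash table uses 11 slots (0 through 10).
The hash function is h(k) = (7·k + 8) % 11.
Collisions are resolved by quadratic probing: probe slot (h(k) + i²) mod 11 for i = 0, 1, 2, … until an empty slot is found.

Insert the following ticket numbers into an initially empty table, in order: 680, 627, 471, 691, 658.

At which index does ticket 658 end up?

680: h=5 -> slot 5
627: h=8 -> slot 8
471: h=5, probe 5,6 -> slot 6
691: h=5, probe 5,6,9 -> slot 9
658: h=5, probe 5,6,9,3 -> slot 3
Table: [—, —, —, 658, —, 680, 471, —, 627, 691, —]

3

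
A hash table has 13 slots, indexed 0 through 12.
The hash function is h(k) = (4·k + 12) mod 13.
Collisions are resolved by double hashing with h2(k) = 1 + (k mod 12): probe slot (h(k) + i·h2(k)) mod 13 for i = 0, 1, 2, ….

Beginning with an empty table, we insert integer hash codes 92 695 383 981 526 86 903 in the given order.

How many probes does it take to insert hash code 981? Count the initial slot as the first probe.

92 hashes to 3; slot 3 is free => place at 3.
695 hashes to 10; slot 10 is free => place at 10.
383 hashes to 10, h2=12; 10 taken => place at 9.
981 hashes to 10, h2=10; 10 taken => place at 7.
526 hashes to 10, h2=11; 10 taken => place at 8.
86 hashes to 5; slot 5 is free => place at 5.
903 hashes to 10, h2=4; 10 taken => place at 1.
Table: [∅, 903, ∅, 92, ∅, 86, ∅, 981, 526, 383, 695, ∅, ∅]

2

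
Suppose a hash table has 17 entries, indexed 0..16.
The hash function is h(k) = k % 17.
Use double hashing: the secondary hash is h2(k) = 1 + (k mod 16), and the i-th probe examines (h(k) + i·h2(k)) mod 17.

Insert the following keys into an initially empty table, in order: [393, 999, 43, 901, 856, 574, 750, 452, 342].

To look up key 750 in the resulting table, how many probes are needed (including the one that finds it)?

393: h=2 → slot 2
999: h=13 → slot 13
43: h=9 → slot 9
901: h=0 → slot 0
856: h=6 → slot 6
574: h=13, h2=15, probe 13,11 → slot 11
750: h=2, h2=15, probe 2,0,15 → slot 15
452: h=10 → slot 10
342: h=2, h2=7, probe 2,9,16 → slot 16
Table: [901, —, 393, —, —, —, 856, —, —, 43, 452, 574, —, 999, —, 750, 342]
Lookup 750: h=2, h2=15, probe 2,0,15 → found at 15.

3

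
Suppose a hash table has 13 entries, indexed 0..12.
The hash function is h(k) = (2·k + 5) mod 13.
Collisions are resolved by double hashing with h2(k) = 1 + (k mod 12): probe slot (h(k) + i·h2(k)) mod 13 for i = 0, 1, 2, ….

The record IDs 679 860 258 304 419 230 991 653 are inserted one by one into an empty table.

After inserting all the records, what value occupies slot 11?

679

679: h=11 -> slot 11
860: h=9 -> slot 9
258: h=1 -> slot 1
304: h=2 -> slot 2
419: h=11, h2=12, probe 11,10 -> slot 10
230: h=10, h2=3, probe 10,0 -> slot 0
991: h=11, h2=8, probe 11,6 -> slot 6
653: h=11, h2=6, probe 11,4 -> slot 4
Table: [230, 258, 304, ., 653, ., 991, ., ., 860, 419, 679, .]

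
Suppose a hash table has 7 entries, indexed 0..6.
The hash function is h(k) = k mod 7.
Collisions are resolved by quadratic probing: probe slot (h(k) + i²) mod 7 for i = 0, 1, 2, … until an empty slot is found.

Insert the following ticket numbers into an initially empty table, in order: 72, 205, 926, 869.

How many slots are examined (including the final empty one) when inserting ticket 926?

72 hashes to 2; slot 2 is free => place at 2.
205 hashes to 2; 2 taken => place at 3.
926 hashes to 2; 2,3 taken => place at 6.
869 hashes to 1; slot 1 is free => place at 1.
Table: [-, 869, 72, 205, -, -, 926]

3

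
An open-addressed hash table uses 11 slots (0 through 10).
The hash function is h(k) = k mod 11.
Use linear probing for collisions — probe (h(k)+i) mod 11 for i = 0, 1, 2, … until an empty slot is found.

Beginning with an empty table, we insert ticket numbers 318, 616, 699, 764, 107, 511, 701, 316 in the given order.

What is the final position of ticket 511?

7

Insert 318: h=10, slot 10 empty => index 10.
Insert 616: h=0, slot 0 empty => index 0.
Insert 699: h=6, slot 6 empty => index 6.
Insert 764: h=5, slot 5 empty => index 5.
Insert 107: h=8, slot 8 empty => index 8.
Insert 511: h=5, slots 5,6 occupied => index 7.
Insert 701: h=8, slot 8 occupied => index 9.
Insert 316: h=8, slots 8,9,10,0 occupied => index 1.
Table: [616, 316, ., ., ., 764, 699, 511, 107, 701, 318]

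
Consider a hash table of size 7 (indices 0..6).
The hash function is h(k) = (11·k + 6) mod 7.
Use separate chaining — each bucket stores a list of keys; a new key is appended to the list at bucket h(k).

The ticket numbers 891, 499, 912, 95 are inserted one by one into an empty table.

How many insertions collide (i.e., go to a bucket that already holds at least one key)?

891 → bucket 0
499 → bucket 0 (collision)
912 → bucket 0 (collision)
95 → bucket 1
Final buckets:
0: 891 -> 499 -> 912
1: 95
2: _
3: _
4: _
5: _
6: _

2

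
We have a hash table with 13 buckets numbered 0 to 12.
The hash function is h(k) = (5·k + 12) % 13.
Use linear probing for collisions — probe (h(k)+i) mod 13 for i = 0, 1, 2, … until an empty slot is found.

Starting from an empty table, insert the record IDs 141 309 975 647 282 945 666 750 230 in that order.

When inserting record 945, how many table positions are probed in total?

2

Insert 141: h=2, slot 2 empty => index 2.
Insert 309: h=10, slot 10 empty => index 10.
Insert 975: h=12, slot 12 empty => index 12.
Insert 647: h=10, slot 10 occupied => index 11.
Insert 282: h=5, slot 5 empty => index 5.
Insert 945: h=5, slot 5 occupied => index 6.
Insert 666: h=1, slot 1 empty => index 1.
Insert 750: h=5, slots 5,6 occupied => index 7.
Insert 230: h=5, slots 5,6,7 occupied => index 8.
Table: [-, 666, 141, -, -, 282, 945, 750, 230, -, 309, 647, 975]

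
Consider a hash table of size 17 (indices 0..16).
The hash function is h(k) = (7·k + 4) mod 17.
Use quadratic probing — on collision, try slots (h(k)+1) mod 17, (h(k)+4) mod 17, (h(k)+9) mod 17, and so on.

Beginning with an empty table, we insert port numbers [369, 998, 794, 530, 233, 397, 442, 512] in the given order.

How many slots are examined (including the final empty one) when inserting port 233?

369 hashes to 3; slot 3 is free -> place at 3.
998 hashes to 3; 3 taken -> place at 4.
794 hashes to 3; 3,4 taken -> place at 7.
530 hashes to 8; slot 8 is free -> place at 8.
233 hashes to 3; 3,4,7 taken -> place at 12.
397 hashes to 12; 12 taken -> place at 13.
442 hashes to 4; 4 taken -> place at 5.
512 hashes to 1; slot 1 is free -> place at 1.
Table: [_, 512, _, 369, 998, 442, _, 794, 530, _, _, _, 233, 397, _, _, _]

4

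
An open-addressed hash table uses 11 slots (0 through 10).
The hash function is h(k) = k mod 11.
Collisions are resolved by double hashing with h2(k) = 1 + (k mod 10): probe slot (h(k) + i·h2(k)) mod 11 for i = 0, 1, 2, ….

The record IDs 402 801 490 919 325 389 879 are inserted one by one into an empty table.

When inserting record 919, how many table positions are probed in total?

2

402 hashes to 6; slot 6 is free -> place at 6.
801 hashes to 9; slot 9 is free -> place at 9.
490 hashes to 6, h2=1; 6 taken -> place at 7.
919 hashes to 6, h2=10; 6 taken -> place at 5.
325 hashes to 6, h2=6; 6 taken -> place at 1.
389 hashes to 4; slot 4 is free -> place at 4.
879 hashes to 10; slot 10 is free -> place at 10.
Table: [—, 325, —, —, 389, 919, 402, 490, —, 801, 879]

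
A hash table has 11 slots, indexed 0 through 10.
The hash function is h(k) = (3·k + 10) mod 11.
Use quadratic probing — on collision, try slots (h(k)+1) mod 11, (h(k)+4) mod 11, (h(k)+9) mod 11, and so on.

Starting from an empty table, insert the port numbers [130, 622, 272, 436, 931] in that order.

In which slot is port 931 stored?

10

130 hashes to 4; slot 4 is free => place at 4.
622 hashes to 6; slot 6 is free => place at 6.
272 hashes to 1; slot 1 is free => place at 1.
436 hashes to 9; slot 9 is free => place at 9.
931 hashes to 9; 9 taken => place at 10.
Table: [-, 272, -, -, 130, -, 622, -, -, 436, 931]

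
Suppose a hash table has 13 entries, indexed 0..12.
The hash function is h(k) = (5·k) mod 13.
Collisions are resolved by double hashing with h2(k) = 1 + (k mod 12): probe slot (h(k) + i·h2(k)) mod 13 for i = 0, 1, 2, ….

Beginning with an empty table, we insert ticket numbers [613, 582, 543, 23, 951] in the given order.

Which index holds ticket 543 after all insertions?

2

613 hashes to 10; slot 10 is free => place at 10.
582 hashes to 11; slot 11 is free => place at 11.
543 hashes to 11, h2=4; 11 taken => place at 2.
23 hashes to 11, h2=12; 11,10 taken => place at 9.
951 hashes to 10, h2=4; 10 taken => place at 1.
Table: [∅, 951, 543, ∅, ∅, ∅, ∅, ∅, ∅, 23, 613, 582, ∅]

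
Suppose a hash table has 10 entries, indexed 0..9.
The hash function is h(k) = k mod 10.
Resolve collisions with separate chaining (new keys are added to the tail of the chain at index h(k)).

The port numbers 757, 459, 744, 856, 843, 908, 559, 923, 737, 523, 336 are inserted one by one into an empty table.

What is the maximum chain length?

757 -> bucket 7
459 -> bucket 9
744 -> bucket 4
856 -> bucket 6
843 -> bucket 3
908 -> bucket 8
559 -> bucket 9 (collision)
923 -> bucket 3 (collision)
737 -> bucket 7 (collision)
523 -> bucket 3 (collision)
336 -> bucket 6 (collision)
Final buckets:
0: .
1: .
2: .
3: 843 -> 923 -> 523
4: 744
5: .
6: 856 -> 336
7: 757 -> 737
8: 908
9: 459 -> 559

3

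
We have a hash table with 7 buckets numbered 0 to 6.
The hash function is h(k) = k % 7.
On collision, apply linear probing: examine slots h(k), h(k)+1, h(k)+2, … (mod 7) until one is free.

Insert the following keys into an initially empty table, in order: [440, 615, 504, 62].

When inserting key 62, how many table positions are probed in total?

440 hashes to 6; slot 6 is free → place at 6.
615 hashes to 6; 6 taken → place at 0.
504 hashes to 0; 0 taken → place at 1.
62 hashes to 6; 6,0,1 taken → place at 2.
Table: [615, 504, 62, ., ., ., 440]

4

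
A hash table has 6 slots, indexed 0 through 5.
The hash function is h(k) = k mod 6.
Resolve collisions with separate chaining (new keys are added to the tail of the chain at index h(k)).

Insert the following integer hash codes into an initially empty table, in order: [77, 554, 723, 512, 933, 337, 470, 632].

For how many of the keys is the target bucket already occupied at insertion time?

77 -> bucket 5
554 -> bucket 2
723 -> bucket 3
512 -> bucket 2 (collision)
933 -> bucket 3 (collision)
337 -> bucket 1
470 -> bucket 2 (collision)
632 -> bucket 2 (collision)
Final buckets:
0: —
1: 337
2: 554 -> 512 -> 470 -> 632
3: 723 -> 933
4: —
5: 77

4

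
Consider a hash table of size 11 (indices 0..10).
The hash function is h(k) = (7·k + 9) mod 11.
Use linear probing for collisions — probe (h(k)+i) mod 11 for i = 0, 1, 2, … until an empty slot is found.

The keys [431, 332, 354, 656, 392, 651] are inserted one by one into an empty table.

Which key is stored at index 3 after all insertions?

Insert 431: h=1, slot 1 empty → index 1.
Insert 332: h=1, slot 1 occupied → index 2.
Insert 354: h=1, slots 1,2 occupied → index 3.
Insert 656: h=3, slot 3 occupied → index 4.
Insert 392: h=3, slots 3,4 occupied → index 5.
Insert 651: h=1, slots 1,2,3,4,5 occupied → index 6.
Table: [_, 431, 332, 354, 656, 392, 651, _, _, _, _]

354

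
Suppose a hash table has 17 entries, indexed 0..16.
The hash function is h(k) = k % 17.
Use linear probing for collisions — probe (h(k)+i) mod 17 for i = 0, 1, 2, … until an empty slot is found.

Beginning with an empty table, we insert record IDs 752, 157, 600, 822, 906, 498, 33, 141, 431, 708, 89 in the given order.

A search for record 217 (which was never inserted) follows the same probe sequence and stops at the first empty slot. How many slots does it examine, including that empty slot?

752 hashes to 4; slot 4 is free => place at 4.
157 hashes to 4; 4 taken => place at 5.
600 hashes to 5; 5 taken => place at 6.
822 hashes to 6; 6 taken => place at 7.
906 hashes to 5; 5,6,7 taken => place at 8.
498 hashes to 5; 5,6,7,8 taken => place at 9.
33 hashes to 16; slot 16 is free => place at 16.
141 hashes to 5; 5,6,7,8,9 taken => place at 10.
431 hashes to 6; 6,7,8,9,10 taken => place at 11.
708 hashes to 11; 11 taken => place at 12.
89 hashes to 4; 4,5,6,7,8,9,10,11,12 taken => place at 13.
Table: [—, —, —, —, 752, 157, 600, 822, 906, 498, 141, 431, 708, 89, —, —, 33]
Lookup 217: h=13, probe 13,14 → slot 14 empty, not found.

2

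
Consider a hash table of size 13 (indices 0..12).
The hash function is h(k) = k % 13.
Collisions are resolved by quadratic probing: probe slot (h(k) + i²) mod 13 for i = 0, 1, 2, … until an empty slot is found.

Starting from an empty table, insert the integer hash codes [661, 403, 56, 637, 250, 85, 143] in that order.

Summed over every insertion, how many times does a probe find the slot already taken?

4

661 hashes to 11; slot 11 is free => place at 11.
403 hashes to 0; slot 0 is free => place at 0.
56 hashes to 4; slot 4 is free => place at 4.
637 hashes to 0; 0 taken => place at 1.
250 hashes to 3; slot 3 is free => place at 3.
85 hashes to 7; slot 7 is free => place at 7.
143 hashes to 0; 0,1,4 taken => place at 9.
Table: [403, 637, ∅, 250, 56, ∅, ∅, 85, ∅, 143, ∅, 661, ∅]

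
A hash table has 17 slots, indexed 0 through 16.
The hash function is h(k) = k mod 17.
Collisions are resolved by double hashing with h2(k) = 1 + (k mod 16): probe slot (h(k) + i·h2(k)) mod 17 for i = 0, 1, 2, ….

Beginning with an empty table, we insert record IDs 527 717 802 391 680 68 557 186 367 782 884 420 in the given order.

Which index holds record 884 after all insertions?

1

527 hashes to 0; slot 0 is free -> place at 0.
717 hashes to 3; slot 3 is free -> place at 3.
802 hashes to 3, h2=3; 3 taken -> place at 6.
391 hashes to 0, h2=8; 0 taken -> place at 8.
680 hashes to 0, h2=9; 0 taken -> place at 9.
68 hashes to 0, h2=5; 0 taken -> place at 5.
557 hashes to 13; slot 13 is free -> place at 13.
186 hashes to 16; slot 16 is free -> place at 16.
367 hashes to 10; slot 10 is free -> place at 10.
782 hashes to 0, h2=15; 0 taken -> place at 15.
884 hashes to 0, h2=5; 0,5,10,15,3,8,13 taken -> place at 1.
420 hashes to 12; slot 12 is free -> place at 12.
Table: [527, 884, -, 717, -, 68, 802, -, 391, 680, 367, -, 420, 557, -, 782, 186]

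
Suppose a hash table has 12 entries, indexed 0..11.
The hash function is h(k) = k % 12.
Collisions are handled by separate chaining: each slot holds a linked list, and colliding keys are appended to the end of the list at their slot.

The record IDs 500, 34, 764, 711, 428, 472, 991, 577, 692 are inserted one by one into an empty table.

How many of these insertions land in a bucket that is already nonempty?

500 -> bucket 8
34 -> bucket 10
764 -> bucket 8 (collision)
711 -> bucket 3
428 -> bucket 8 (collision)
472 -> bucket 4
991 -> bucket 7
577 -> bucket 1
692 -> bucket 8 (collision)
Final buckets:
0: ∅
1: 577
2: ∅
3: 711
4: 472
5: ∅
6: ∅
7: 991
8: 500 -> 764 -> 428 -> 692
9: ∅
10: 34
11: ∅

3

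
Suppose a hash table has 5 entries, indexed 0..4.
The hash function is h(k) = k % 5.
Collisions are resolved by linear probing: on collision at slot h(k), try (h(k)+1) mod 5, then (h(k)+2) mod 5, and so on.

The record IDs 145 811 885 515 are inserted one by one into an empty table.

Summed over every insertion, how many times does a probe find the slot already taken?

Insert 145: h=0, slot 0 empty => index 0.
Insert 811: h=1, slot 1 empty => index 1.
Insert 885: h=0, slots 0,1 occupied => index 2.
Insert 515: h=0, slots 0,1,2 occupied => index 3.
Table: [145, 811, 885, 515, _]

5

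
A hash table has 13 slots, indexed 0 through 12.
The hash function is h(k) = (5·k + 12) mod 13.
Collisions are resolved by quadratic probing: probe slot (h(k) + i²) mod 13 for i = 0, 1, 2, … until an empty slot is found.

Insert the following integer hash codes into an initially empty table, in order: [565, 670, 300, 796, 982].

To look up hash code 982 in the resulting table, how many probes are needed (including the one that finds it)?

2

Insert 565: h=3, slot 3 empty -> index 3.
Insert 670: h=8, slot 8 empty -> index 8.
Insert 300: h=4, slot 4 empty -> index 4.
Insert 796: h=1, slot 1 empty -> index 1.
Insert 982: h=8, slot 8 occupied -> index 9.
Table: [-, 796, -, 565, 300, -, -, -, 670, 982, -, -, -]
Lookup 982: h=8, probe 8,9 → found at 9.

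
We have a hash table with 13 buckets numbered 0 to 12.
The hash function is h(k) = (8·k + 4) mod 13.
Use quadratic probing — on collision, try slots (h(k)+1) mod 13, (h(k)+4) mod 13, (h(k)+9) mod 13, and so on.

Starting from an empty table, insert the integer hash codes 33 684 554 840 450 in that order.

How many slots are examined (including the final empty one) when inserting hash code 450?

4

33: h=8 -> slot 8
684: h=3 -> slot 3
554: h=3, probe 3,4 -> slot 4
840: h=3, probe 3,4,7 -> slot 7
450: h=3, probe 3,4,7,12 -> slot 12
Table: [∅, ∅, ∅, 684, 554, ∅, ∅, 840, 33, ∅, ∅, ∅, 450]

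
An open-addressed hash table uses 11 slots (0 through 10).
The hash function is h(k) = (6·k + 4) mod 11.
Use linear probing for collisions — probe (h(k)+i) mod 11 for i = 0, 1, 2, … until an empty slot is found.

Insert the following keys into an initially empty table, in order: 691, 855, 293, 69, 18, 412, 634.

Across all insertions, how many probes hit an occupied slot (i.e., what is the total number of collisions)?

5

691: h=3 → slot 3
855: h=8 → slot 8
293: h=2 → slot 2
69: h=0 → slot 0
18: h=2, probe 2,3,4 → slot 4
412: h=1 → slot 1
634: h=2, probe 2,3,4,5 → slot 5
Table: [69, 412, 293, 691, 18, 634, ., ., 855, ., .]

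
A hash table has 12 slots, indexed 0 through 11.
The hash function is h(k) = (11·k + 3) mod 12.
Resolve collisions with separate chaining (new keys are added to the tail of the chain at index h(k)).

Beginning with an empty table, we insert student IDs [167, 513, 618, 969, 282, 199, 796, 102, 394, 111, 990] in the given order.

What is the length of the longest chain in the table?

4

167 -> bucket 4
513 -> bucket 6
618 -> bucket 9
969 -> bucket 6 (collision)
282 -> bucket 9 (collision)
199 -> bucket 8
796 -> bucket 11
102 -> bucket 9 (collision)
394 -> bucket 5
111 -> bucket 0
990 -> bucket 9 (collision)
Final buckets:
0: 111
1: -
2: -
3: -
4: 167
5: 394
6: 513 -> 969
7: -
8: 199
9: 618 -> 282 -> 102 -> 990
10: -
11: 796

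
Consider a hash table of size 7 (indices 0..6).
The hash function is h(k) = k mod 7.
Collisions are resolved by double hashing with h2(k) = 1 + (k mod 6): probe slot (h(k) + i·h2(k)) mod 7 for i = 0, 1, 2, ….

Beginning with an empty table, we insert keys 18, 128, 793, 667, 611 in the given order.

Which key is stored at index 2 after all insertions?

128

18 hashes to 4; slot 4 is free => place at 4.
128 hashes to 2; slot 2 is free => place at 2.
793 hashes to 2, h2=2; 2,4 taken => place at 6.
667 hashes to 2, h2=2; 2,4,6 taken => place at 1.
611 hashes to 2, h2=6; 2,1 taken => place at 0.
Table: [611, 667, 128, -, 18, -, 793]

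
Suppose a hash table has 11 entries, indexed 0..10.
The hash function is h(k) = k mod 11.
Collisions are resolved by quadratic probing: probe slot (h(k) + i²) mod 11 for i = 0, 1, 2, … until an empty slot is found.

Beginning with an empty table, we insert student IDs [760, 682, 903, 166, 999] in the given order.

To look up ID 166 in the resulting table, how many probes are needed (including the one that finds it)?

Insert 760: h=1, slot 1 empty -> index 1.
Insert 682: h=0, slot 0 empty -> index 0.
Insert 903: h=1, slot 1 occupied -> index 2.
Insert 166: h=1, slots 1,2 occupied -> index 5.
Insert 999: h=9, slot 9 empty -> index 9.
Table: [682, 760, 903, -, -, 166, -, -, -, 999, -]
Lookup 166: h=1, probe 1,2,5 → found at 5.

3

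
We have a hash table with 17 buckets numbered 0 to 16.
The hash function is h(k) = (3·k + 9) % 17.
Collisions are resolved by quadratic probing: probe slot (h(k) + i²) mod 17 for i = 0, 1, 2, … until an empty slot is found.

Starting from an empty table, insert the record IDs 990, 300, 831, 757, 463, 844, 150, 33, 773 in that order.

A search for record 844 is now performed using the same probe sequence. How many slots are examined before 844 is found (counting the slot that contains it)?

990 hashes to 4; slot 4 is free => place at 4.
300 hashes to 8; slot 8 is free => place at 8.
831 hashes to 3; slot 3 is free => place at 3.
757 hashes to 2; slot 2 is free => place at 2.
463 hashes to 4; 4 taken => place at 5.
844 hashes to 8; 8 taken => place at 9.
150 hashes to 0; slot 0 is free => place at 0.
33 hashes to 6; slot 6 is free => place at 6.
773 hashes to 16; slot 16 is free => place at 16.
Table: [150, -, 757, 831, 990, 463, 33, -, 300, 844, -, -, -, -, -, -, 773]
Lookup 844: h=8, probe 8,9 → found at 9.

2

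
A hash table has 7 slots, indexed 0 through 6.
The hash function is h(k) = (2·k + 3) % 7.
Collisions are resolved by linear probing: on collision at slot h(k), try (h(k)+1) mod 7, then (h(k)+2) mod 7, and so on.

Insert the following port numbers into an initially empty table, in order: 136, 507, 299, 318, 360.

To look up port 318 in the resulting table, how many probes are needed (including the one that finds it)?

3

136 hashes to 2; slot 2 is free => place at 2.
507 hashes to 2; 2 taken => place at 3.
299 hashes to 6; slot 6 is free => place at 6.
318 hashes to 2; 2,3 taken => place at 4.
360 hashes to 2; 2,3,4 taken => place at 5.
Table: [., ., 136, 507, 318, 360, 299]
Lookup 318: h=2, probe 2,3,4 → found at 4.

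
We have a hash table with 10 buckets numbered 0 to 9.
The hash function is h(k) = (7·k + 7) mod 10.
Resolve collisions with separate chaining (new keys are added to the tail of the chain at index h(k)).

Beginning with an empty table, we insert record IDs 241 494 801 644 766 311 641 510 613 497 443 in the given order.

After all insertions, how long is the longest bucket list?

4

241 -> bucket 4
494 -> bucket 5
801 -> bucket 4 (collision)
644 -> bucket 5 (collision)
766 -> bucket 9
311 -> bucket 4 (collision)
641 -> bucket 4 (collision)
510 -> bucket 7
613 -> bucket 8
497 -> bucket 6
443 -> bucket 8 (collision)
Final buckets:
0: .
1: .
2: .
3: .
4: 241 -> 801 -> 311 -> 641
5: 494 -> 644
6: 497
7: 510
8: 613 -> 443
9: 766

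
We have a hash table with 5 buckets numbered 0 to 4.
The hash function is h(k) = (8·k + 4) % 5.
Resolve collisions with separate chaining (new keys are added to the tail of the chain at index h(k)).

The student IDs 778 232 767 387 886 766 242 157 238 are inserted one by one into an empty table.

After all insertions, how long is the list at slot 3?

2

778 -> bucket 3
232 -> bucket 0
767 -> bucket 0 (collision)
387 -> bucket 0 (collision)
886 -> bucket 2
766 -> bucket 2 (collision)
242 -> bucket 0 (collision)
157 -> bucket 0 (collision)
238 -> bucket 3 (collision)
Final buckets:
0: 232 -> 767 -> 387 -> 242 -> 157
1: .
2: 886 -> 766
3: 778 -> 238
4: .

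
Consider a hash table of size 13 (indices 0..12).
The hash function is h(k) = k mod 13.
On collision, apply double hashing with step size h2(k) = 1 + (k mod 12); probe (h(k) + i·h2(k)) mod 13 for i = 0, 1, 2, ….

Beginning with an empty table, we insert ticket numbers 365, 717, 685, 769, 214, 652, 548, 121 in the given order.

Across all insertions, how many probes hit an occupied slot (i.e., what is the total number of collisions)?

Insert 365: h=1, slot 1 empty -> index 1.
Insert 717: h=2, slot 2 empty -> index 2.
Insert 685: h=9, slot 9 empty -> index 9.
Insert 769: h=2, h2=2, slot 2 occupied -> index 4.
Insert 214: h=6, slot 6 empty -> index 6.
Insert 652: h=2, h2=5, slot 2 occupied -> index 7.
Insert 548: h=2, h2=9, slot 2 occupied -> index 11.
Insert 121: h=4, h2=2, slots 4,6 occupied -> index 8.
Table: [—, 365, 717, —, 769, —, 214, 652, 121, 685, —, 548, —]

5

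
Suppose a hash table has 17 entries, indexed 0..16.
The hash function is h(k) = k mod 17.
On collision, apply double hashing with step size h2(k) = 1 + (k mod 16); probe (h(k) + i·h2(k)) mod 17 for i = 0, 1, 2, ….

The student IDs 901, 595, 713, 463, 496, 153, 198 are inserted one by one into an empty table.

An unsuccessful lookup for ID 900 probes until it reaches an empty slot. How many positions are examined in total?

3

901: h=0 -> slot 0
595: h=0, h2=4, probe 0,4 -> slot 4
713: h=16 -> slot 16
463: h=4, h2=16, probe 4,3 -> slot 3
496: h=3, h2=1, probe 3,4,5 -> slot 5
153: h=0, h2=10, probe 0,10 -> slot 10
198: h=11 -> slot 11
Table: [901, -, -, 463, 595, 496, -, -, -, -, 153, 198, -, -, -, -, 713]
Lookup 900: h=16, h2=5, probe 16,4,9 → slot 9 empty, not found.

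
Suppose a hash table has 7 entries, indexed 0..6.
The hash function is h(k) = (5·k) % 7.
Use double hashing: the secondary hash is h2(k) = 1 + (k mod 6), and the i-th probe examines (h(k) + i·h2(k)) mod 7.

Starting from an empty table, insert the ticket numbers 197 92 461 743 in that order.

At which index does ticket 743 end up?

197 hashes to 5; slot 5 is free => place at 5.
92 hashes to 5, h2=3; 5 taken => place at 1.
461 hashes to 2; slot 2 is free => place at 2.
743 hashes to 5, h2=6; 5 taken => place at 4.
Table: [∅, 92, 461, ∅, 743, 197, ∅]

4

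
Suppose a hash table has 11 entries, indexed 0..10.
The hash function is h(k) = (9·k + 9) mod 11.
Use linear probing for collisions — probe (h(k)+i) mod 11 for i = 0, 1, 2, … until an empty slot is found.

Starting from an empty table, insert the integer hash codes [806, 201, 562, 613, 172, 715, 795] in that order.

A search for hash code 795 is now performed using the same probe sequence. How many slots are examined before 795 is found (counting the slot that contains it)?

806 hashes to 3; slot 3 is free -> place at 3.
201 hashes to 3; 3 taken -> place at 4.
562 hashes to 7; slot 7 is free -> place at 7.
613 hashes to 4; 4 taken -> place at 5.
172 hashes to 6; slot 6 is free -> place at 6.
715 hashes to 9; slot 9 is free -> place at 9.
795 hashes to 3; 3,4,5,6,7 taken -> place at 8.
Table: [_, _, _, 806, 201, 613, 172, 562, 795, 715, _]
Lookup 795: h=3, probe 3,4,5,6,7,8 → found at 8.

6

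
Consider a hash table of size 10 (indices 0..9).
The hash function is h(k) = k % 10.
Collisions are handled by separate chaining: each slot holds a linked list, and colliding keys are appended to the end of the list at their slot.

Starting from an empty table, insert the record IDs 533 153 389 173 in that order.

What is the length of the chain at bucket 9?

Insert 533: h=3, bucket 3 empty -> new chain.
Insert 153: h=3, bucket 3 nonempty -> append to chain.
Insert 389: h=9, bucket 9 empty -> new chain.
Insert 173: h=3, bucket 3 nonempty -> append to chain.
Final buckets:
0: ∅
1: ∅
2: ∅
3: 533 -> 153 -> 173
4: ∅
5: ∅
6: ∅
7: ∅
8: ∅
9: 389

1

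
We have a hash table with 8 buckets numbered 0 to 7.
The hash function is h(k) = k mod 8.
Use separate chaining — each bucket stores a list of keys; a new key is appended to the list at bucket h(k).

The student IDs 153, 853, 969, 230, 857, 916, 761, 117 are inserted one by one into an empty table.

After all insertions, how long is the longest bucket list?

Insert 153: h=1, bucket 1 empty → new chain.
Insert 853: h=5, bucket 5 empty → new chain.
Insert 969: h=1, bucket 1 nonempty → append to chain.
Insert 230: h=6, bucket 6 empty → new chain.
Insert 857: h=1, bucket 1 nonempty → append to chain.
Insert 916: h=4, bucket 4 empty → new chain.
Insert 761: h=1, bucket 1 nonempty → append to chain.
Insert 117: h=5, bucket 5 nonempty → append to chain.
Final buckets:
0: .
1: 153 -> 969 -> 857 -> 761
2: .
3: .
4: 916
5: 853 -> 117
6: 230
7: .

4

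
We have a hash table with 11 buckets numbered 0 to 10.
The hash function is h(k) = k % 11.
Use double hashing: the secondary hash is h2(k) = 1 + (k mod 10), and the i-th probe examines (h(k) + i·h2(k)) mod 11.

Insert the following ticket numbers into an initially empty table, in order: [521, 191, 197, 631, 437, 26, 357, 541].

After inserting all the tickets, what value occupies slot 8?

521: h=4 -> slot 4
191: h=4, h2=2, probe 4,6 -> slot 6
197: h=10 -> slot 10
631: h=4, h2=2, probe 4,6,8 -> slot 8
437: h=8, h2=8, probe 8,5 -> slot 5
26: h=4, h2=7, probe 4,0 -> slot 0
357: h=5, h2=8, probe 5,2 -> slot 2
541: h=2, h2=2, probe 2,4,6,8,10,1 -> slot 1
Table: [26, 541, 357, —, 521, 437, 191, —, 631, —, 197]

631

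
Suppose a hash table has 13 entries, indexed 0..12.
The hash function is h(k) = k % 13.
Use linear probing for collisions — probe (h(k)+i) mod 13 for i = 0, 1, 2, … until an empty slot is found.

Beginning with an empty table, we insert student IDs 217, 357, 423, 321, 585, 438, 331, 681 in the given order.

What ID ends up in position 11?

438

Insert 217: h=9, slot 9 empty -> index 9.
Insert 357: h=6, slot 6 empty -> index 6.
Insert 423: h=7, slot 7 empty -> index 7.
Insert 321: h=9, slot 9 occupied -> index 10.
Insert 585: h=0, slot 0 empty -> index 0.
Insert 438: h=9, slots 9,10 occupied -> index 11.
Insert 331: h=6, slots 6,7 occupied -> index 8.
Insert 681: h=5, slot 5 empty -> index 5.
Table: [585, —, —, —, —, 681, 357, 423, 331, 217, 321, 438, —]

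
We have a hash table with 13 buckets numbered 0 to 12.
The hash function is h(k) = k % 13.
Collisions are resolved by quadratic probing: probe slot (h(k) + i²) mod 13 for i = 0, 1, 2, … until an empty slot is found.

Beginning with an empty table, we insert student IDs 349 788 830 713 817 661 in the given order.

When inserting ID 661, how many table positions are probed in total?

Insert 349: h=11, slot 11 empty → index 11.
Insert 788: h=8, slot 8 empty → index 8.
Insert 830: h=11, slot 11 occupied → index 12.
Insert 713: h=11, slots 11,12 occupied → index 2.
Insert 817: h=11, slots 11,12,2 occupied → index 7.
Insert 661: h=11, slots 11,12,2,7 occupied → index 1.
Table: [_, 661, 713, _, _, _, _, 817, 788, _, _, 349, 830]

5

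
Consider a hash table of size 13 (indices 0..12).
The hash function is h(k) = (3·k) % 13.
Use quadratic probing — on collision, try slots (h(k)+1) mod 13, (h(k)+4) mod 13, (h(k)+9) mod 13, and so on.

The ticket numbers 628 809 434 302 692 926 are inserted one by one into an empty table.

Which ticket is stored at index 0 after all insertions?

692

Insert 628: h=12, slot 12 empty => index 12.
Insert 809: h=9, slot 9 empty => index 9.
Insert 434: h=2, slot 2 empty => index 2.
Insert 302: h=9, slot 9 occupied => index 10.
Insert 692: h=9, slots 9,10 occupied => index 0.
Insert 926: h=9, slots 9,10,0 occupied => index 5.
Table: [692, ., 434, ., ., 926, ., ., ., 809, 302, ., 628]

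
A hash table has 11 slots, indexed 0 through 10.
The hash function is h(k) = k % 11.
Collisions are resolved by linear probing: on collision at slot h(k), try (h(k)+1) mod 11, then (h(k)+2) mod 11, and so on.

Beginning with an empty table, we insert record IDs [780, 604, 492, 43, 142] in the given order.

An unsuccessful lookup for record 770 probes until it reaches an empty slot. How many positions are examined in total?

Insert 780: h=10, slot 10 empty => index 10.
Insert 604: h=10, slot 10 occupied => index 0.
Insert 492: h=8, slot 8 empty => index 8.
Insert 43: h=10, slots 10,0 occupied => index 1.
Insert 142: h=10, slots 10,0,1 occupied => index 2.
Table: [604, 43, 142, ∅, ∅, ∅, ∅, ∅, 492, ∅, 780]
Lookup 770: h=0, probe 0,1,2,3 → slot 3 empty, not found.

4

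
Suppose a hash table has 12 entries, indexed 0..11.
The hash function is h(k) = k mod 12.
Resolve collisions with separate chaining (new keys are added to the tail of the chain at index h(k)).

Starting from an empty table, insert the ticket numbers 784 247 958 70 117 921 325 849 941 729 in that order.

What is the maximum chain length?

784 -> bucket 4
247 -> bucket 7
958 -> bucket 10
70 -> bucket 10 (collision)
117 -> bucket 9
921 -> bucket 9 (collision)
325 -> bucket 1
849 -> bucket 9 (collision)
941 -> bucket 5
729 -> bucket 9 (collision)
Final buckets:
0: .
1: 325
2: .
3: .
4: 784
5: 941
6: .
7: 247
8: .
9: 117 -> 921 -> 849 -> 729
10: 958 -> 70
11: .

4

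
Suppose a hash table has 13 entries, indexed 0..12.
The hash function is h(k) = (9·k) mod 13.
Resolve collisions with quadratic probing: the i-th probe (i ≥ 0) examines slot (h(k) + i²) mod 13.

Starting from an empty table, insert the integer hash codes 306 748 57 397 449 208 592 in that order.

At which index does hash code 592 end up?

1

Insert 306: h=11, slot 11 empty -> index 11.
Insert 748: h=11, slot 11 occupied -> index 12.
Insert 57: h=6, slot 6 empty -> index 6.
Insert 397: h=11, slots 11,12 occupied -> index 2.
Insert 449: h=11, slots 11,12,2 occupied -> index 7.
Insert 208: h=0, slot 0 empty -> index 0.
Insert 592: h=11, slots 11,12,2,7 occupied -> index 1.
Table: [208, 592, 397, ∅, ∅, ∅, 57, 449, ∅, ∅, ∅, 306, 748]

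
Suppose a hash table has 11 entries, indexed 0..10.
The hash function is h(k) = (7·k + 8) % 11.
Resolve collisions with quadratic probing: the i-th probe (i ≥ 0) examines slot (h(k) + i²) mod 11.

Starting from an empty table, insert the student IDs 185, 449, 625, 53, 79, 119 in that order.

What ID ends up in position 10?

185 hashes to 5; slot 5 is free => place at 5.
449 hashes to 5; 5 taken => place at 6.
625 hashes to 5; 5,6 taken => place at 9.
53 hashes to 5; 5,6,9 taken => place at 3.
79 hashes to 0; slot 0 is free => place at 0.
119 hashes to 5; 5,6,9,3 taken => place at 10.
Table: [79, _, _, 53, _, 185, 449, _, _, 625, 119]

119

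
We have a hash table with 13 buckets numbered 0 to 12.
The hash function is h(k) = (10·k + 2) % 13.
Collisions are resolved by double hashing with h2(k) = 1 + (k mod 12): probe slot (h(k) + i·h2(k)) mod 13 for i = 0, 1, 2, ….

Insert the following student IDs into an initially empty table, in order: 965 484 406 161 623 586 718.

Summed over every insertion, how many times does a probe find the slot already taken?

4

965: h=6 -> slot 6
484: h=6, h2=5, probe 6,11 -> slot 11
406: h=6, h2=11, probe 6,4 -> slot 4
161: h=0 -> slot 0
623: h=5 -> slot 5
586: h=12 -> slot 12
718: h=6, h2=11, probe 6,4,2 -> slot 2
Table: [161, _, 718, _, 406, 623, 965, _, _, _, _, 484, 586]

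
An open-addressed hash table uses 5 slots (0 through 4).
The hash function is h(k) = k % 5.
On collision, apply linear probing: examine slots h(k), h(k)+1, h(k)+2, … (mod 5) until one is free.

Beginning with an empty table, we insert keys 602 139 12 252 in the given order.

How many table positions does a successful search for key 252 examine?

602: h=2 → slot 2
139: h=4 → slot 4
12: h=2, probe 2,3 → slot 3
252: h=2, probe 2,3,4,0 → slot 0
Table: [252, —, 602, 12, 139]
Lookup 252: h=2, probe 2,3,4,0 → found at 0.

4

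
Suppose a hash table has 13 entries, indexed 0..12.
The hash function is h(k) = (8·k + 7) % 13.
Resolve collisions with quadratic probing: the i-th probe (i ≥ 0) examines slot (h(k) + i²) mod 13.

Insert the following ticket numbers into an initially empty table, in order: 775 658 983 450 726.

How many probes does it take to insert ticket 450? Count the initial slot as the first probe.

Insert 775: h=6, slot 6 empty => index 6.
Insert 658: h=6, slot 6 occupied => index 7.
Insert 983: h=6, slots 6,7 occupied => index 10.
Insert 450: h=6, slots 6,7,10 occupied => index 2.
Insert 726: h=4, slot 4 empty => index 4.
Table: [_, _, 450, _, 726, _, 775, 658, _, _, 983, _, _]

4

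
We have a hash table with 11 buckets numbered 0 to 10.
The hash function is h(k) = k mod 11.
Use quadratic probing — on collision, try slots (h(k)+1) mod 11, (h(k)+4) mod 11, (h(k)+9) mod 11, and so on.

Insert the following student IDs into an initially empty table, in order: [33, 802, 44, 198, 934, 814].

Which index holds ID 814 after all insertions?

9

33 hashes to 0; slot 0 is free -> place at 0.
802 hashes to 10; slot 10 is free -> place at 10.
44 hashes to 0; 0 taken -> place at 1.
198 hashes to 0; 0,1 taken -> place at 4.
934 hashes to 10; 10,0 taken -> place at 3.
814 hashes to 0; 0,1,4 taken -> place at 9.
Table: [33, 44, _, 934, 198, _, _, _, _, 814, 802]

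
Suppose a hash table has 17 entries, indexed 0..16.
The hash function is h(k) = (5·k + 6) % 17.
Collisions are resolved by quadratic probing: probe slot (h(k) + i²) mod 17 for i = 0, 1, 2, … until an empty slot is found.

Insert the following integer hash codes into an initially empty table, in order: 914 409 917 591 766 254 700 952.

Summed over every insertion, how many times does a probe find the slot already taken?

4

914: h=3 -> slot 3
409: h=11 -> slot 11
917: h=1 -> slot 1
591: h=3, probe 3,4 -> slot 4
766: h=11, probe 11,12 -> slot 12
254: h=1, probe 1,2 -> slot 2
700: h=4, probe 4,5 -> slot 5
952: h=6 -> slot 6
Table: [∅, 917, 254, 914, 591, 700, 952, ∅, ∅, ∅, ∅, 409, 766, ∅, ∅, ∅, ∅]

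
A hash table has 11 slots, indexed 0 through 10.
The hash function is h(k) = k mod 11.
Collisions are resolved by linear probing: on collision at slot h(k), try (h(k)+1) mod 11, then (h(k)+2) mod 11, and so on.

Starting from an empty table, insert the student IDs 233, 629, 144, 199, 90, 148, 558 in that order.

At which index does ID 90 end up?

5

233 hashes to 2; slot 2 is free -> place at 2.
629 hashes to 2; 2 taken -> place at 3.
144 hashes to 1; slot 1 is free -> place at 1.
199 hashes to 1; 1,2,3 taken -> place at 4.
90 hashes to 2; 2,3,4 taken -> place at 5.
148 hashes to 5; 5 taken -> place at 6.
558 hashes to 8; slot 8 is free -> place at 8.
Table: [—, 144, 233, 629, 199, 90, 148, —, 558, —, —]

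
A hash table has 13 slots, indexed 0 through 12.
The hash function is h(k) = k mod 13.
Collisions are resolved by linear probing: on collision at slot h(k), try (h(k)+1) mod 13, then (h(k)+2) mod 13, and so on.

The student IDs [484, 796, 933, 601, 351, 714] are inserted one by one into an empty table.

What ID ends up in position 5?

601

484: h=3 -> slot 3
796: h=3, probe 3,4 -> slot 4
933: h=10 -> slot 10
601: h=3, probe 3,4,5 -> slot 5
351: h=0 -> slot 0
714: h=12 -> slot 12
Table: [351, ., ., 484, 796, 601, ., ., ., ., 933, ., 714]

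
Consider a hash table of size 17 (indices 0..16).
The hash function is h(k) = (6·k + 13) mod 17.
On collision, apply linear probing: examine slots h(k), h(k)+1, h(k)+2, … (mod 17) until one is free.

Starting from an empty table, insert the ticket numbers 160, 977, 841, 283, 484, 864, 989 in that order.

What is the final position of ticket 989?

160: h=4 → slot 4
977: h=10 → slot 10
841: h=10, probe 10,11 → slot 11
283: h=11, probe 11,12 → slot 12
484: h=10, probe 10,11,12,13 → slot 13
864: h=12, probe 12,13,14 → slot 14
989: h=14, probe 14,15 → slot 15
Table: [_, _, _, _, 160, _, _, _, _, _, 977, 841, 283, 484, 864, 989, _]

15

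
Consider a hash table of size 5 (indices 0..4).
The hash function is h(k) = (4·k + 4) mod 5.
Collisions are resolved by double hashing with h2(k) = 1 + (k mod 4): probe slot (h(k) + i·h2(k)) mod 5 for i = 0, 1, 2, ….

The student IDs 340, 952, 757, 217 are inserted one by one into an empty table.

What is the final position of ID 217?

3

340 hashes to 4; slot 4 is free → place at 4.
952 hashes to 2; slot 2 is free → place at 2.
757 hashes to 2, h2=2; 2,4 taken → place at 1.
217 hashes to 2, h2=2; 2,4,1 taken → place at 3.
Table: [-, 757, 952, 217, 340]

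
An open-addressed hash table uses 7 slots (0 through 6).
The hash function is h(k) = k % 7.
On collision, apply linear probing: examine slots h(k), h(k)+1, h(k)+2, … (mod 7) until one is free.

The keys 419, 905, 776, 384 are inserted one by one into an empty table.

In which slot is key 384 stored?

Insert 419: h=6, slot 6 empty => index 6.
Insert 905: h=2, slot 2 empty => index 2.
Insert 776: h=6, slot 6 occupied => index 0.
Insert 384: h=6, slots 6,0 occupied => index 1.
Table: [776, 384, 905, _, _, _, 419]

1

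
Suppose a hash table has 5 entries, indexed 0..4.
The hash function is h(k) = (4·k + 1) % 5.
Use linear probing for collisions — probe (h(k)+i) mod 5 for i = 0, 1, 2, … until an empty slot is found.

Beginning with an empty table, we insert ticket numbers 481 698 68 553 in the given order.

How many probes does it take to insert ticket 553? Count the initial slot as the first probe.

4

481: h=0 => slot 0
698: h=3 => slot 3
68: h=3, probe 3,4 => slot 4
553: h=3, probe 3,4,0,1 => slot 1
Table: [481, 553, -, 698, 68]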